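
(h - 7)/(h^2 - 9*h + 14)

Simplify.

1/(h - 2)

Factor: h^2 - 9*h + 14 = (h - 7)*(h - 2)
Cancel the common factor (h - 7).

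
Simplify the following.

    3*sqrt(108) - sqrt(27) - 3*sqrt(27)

3*sqrt(108) = 18*sqrt(3); sqrt(27) = 3*sqrt(3); 3*sqrt(27) = 9*sqrt(3)
Combine: (18 - 3 - 9)·sqrt(3) = 6*sqrt(3)

6*sqrt(3)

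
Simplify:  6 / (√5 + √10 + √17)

Group as (√5 + √10) + √17; multiply by (√5 + √10) - √17, then rationalise the remaining surd.

(-15*√34 - 3*√17 + 18*√10 + 33*√5)/49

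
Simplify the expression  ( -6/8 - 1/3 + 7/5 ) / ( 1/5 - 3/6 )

-19/18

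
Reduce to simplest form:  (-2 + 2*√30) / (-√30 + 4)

Multiply numerator and denominator by 4 + √30.
Denominator becomes -14; numerator becomes 6*√30 + 52.

(-26 - 3*√30)/7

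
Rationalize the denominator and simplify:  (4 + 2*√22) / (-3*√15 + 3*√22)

(4*√15 + 4*√22 + 2*√330 + 44)/21

Multiply numerator and denominator by 3*√15 + 3*√22.
Denominator becomes 63; numerator becomes 12*√15 + 12*√22 + 6*√330 + 132.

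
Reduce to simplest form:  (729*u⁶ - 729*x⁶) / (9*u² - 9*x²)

Difference of sixth powers: factor out (9*u² - 9*x²).

81*u⁴ + 81*u²*x² + 81*x⁴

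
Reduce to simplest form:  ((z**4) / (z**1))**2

Inside the bracket: z**3
Raise to the power 2: z**6

z**6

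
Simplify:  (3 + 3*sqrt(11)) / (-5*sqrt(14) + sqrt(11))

(-5*sqrt(154) - 5*sqrt(14) - 11 - sqrt(11))/113

Multiply numerator and denominator by sqrt(11) + 5*sqrt(14).
Denominator becomes -339; numerator becomes 3*sqrt(11) + 33 + 15*sqrt(14) + 15*sqrt(154).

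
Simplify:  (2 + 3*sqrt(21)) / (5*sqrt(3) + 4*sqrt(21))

(-45*sqrt(7) - 10*sqrt(3) + 8*sqrt(21) + 252)/261

Multiply numerator and denominator by -5*sqrt(3) + 4*sqrt(21).
Denominator becomes 261; numerator becomes -45*sqrt(7) - 10*sqrt(3) + 8*sqrt(21) + 252.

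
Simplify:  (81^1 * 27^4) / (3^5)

3^11

81^1 = 3^4; 27^4 = 3^12; 3^5 = 3^5
Combine exponents: 3^11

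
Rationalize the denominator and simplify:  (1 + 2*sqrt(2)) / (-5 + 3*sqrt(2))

(-13*sqrt(2) - 17)/7

Multiply numerator and denominator by -5 - 3*sqrt(2).
Denominator becomes 7; numerator becomes -13*sqrt(2) - 17.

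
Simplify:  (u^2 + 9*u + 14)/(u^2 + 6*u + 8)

(u + 7)/(u + 4)

Factor: u^2 + 9*u + 14 = (u + 2)*(u + 7);  u^2 + 6*u + 8 = (u + 4)*(u + 2)
Cancel the common factor (u + 2).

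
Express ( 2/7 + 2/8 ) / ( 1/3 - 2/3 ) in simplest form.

-45/28

Numerator: 2/7 + 2/8 = 15/28
Denominator: 1/3 - 2/3 = -1/3
Divide: (15/28) · (-3) = -45/28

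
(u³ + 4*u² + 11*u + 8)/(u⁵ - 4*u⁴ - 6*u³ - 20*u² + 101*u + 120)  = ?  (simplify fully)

1/(u² - 8*u + 15)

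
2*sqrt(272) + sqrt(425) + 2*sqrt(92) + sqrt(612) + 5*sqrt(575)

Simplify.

2*sqrt(272) = 8*sqrt(17); sqrt(425) = 5*sqrt(17); 2*sqrt(92) = 4*sqrt(23); sqrt(612) = 6*sqrt(17); 5*sqrt(575) = 25*sqrt(23)

19*sqrt(17) + 29*sqrt(23)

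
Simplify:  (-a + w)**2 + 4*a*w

(a + w)**2

Expanding gives a**2 + 2*a*w + w**2, a perfect square.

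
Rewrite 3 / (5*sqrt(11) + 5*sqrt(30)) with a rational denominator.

(-3*sqrt(11) + 3*sqrt(30))/95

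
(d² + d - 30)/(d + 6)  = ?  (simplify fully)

Factor: d² + d - 30 = (d + 6)·(d - 5)
Cancel the common factor (d + 6).

d - 5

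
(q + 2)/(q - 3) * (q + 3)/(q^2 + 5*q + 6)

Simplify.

1/(q - 3)

Factor: q^2 + 5*q + 6 = (q + 3)*(q + 2)
Cancel the common factors (q + 3), (q + 2).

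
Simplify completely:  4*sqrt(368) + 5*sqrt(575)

4*sqrt(368) = 16*sqrt(23); 5*sqrt(575) = 25*sqrt(23)
Combine: (16 + 25)·sqrt(23) = 41*sqrt(23)

41*sqrt(23)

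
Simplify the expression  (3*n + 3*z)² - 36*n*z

Expand the square and combine the 36*n*z term.

9*(n - z)²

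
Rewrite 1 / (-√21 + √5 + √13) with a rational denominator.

(3*√21 + 13*√13 + 29*√5 + 2*√1365)/251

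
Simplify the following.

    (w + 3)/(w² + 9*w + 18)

Factor: w² + 9*w + 18 = (w + 6)·(w + 3)
Cancel the common factor (w + 3).

1/(w + 6)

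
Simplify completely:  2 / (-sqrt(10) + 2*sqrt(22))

(sqrt(10) + 2*sqrt(22))/39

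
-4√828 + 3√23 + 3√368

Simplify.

-9*√23

4√828 = 24*√23; 3√23 = 3*√23; 3√368 = 12*√23
Combine: (-24 + 3 + 12)·√23 = -9*√23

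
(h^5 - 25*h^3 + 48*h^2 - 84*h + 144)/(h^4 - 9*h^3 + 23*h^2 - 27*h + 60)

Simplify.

(h^2 + 4*h - 12)/(h - 5)

Factor: h^5 - 25*h^3 + 48*h^2 - 84*h + 144 = (h - 4)*(h^2 + 3)*(h - 2)*(h + 6);  h^4 - 9*h^3 + 23*h^2 - 27*h + 60 = (h^2 + 3)*(h - 4)*(h - 5)
Cancel the common factors (h^2 + 3), (h - 4).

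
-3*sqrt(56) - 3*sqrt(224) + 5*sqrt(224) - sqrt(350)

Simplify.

-3*sqrt(14)

3*sqrt(56) = 6*sqrt(14); 3*sqrt(224) = 12*sqrt(14); 5*sqrt(224) = 20*sqrt(14); sqrt(350) = 5*sqrt(14)
Combine: (-6 - 12 + 20 - 5)·sqrt(14) = -3*sqrt(14)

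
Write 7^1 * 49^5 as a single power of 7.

7^11

7^1 = 7^1; 49^5 = 7^10
Combine exponents: 7^11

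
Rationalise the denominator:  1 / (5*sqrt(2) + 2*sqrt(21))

Multiply numerator and denominator by -5*sqrt(2) + 2*sqrt(21).
Denominator becomes 34; numerator becomes -5*sqrt(2) + 2*sqrt(21).

(-5*sqrt(2) + 2*sqrt(21))/34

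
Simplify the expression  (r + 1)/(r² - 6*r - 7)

Factor: r² - 6*r - 7 = (r + 1)·(r - 7)
Cancel the common factor (r + 1).

1/(r - 7)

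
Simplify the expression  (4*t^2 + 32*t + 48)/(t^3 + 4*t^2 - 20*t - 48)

Factor: 4*t^2 + 32*t + 48 = 4*(t + 2)*(t + 6);  t^3 + 4*t^2 - 20*t - 48 = (t - 4)*(t + 2)*(t + 6)
Cancel the common factors (t + 2), (t + 6).

4/(t - 4)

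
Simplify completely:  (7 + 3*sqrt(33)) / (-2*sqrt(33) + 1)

Multiply numerator and denominator by 1 + 2*sqrt(33).
Denominator becomes -131; numerator becomes 17*sqrt(33) + 205.

(-205 - 17*sqrt(33))/131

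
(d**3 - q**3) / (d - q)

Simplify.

d**2 + d*q + q**2

d**3 - q**3 = (d - q)(d**2 + d*q + q**2).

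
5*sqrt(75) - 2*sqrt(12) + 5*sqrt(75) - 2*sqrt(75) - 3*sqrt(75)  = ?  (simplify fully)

5*sqrt(75) = 25*sqrt(3); 2*sqrt(12) = 4*sqrt(3); 5*sqrt(75) = 25*sqrt(3); 2*sqrt(75) = 10*sqrt(3); 3*sqrt(75) = 15*sqrt(3)
Combine: (25 - 4 + 25 - 10 - 15)·sqrt(3) = 21*sqrt(3)

21*sqrt(3)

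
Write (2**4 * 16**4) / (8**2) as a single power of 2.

2**14

2**4 = 2**4; 16**4 = 2**16; 8**2 = 2**6
Combine exponents: 2**14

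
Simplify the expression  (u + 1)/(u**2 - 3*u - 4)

Factor: u**2 - 3*u - 4 = (u - 4)*(u + 1)
Cancel the common factor (u + 1).

1/(u - 4)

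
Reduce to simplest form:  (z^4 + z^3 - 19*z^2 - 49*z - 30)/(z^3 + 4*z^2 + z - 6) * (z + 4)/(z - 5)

(z^2 + 5*z + 4)/(z - 1)

Factor: z^4 + z^3 - 19*z^2 - 49*z - 30 = (z + 3)*(z - 5)*(z + 1)*(z + 2);  z^3 + 4*z^2 + z - 6 = (z + 3)*(z - 1)*(z + 2)
Cancel the common factors (z + 2), (z + 3), (z - 5).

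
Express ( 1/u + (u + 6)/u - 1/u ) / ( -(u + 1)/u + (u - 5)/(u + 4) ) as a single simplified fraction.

(-u**2 - 10*u - 24)/(10*u + 4)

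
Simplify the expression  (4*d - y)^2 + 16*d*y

(4*d + y)^2

Expanding gives 16*d^2 + 8*d*y + y^2, a perfect square.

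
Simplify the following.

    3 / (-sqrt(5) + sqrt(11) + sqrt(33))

Group as (sqrt(11) + sqrt(33)) - sqrt(5); multiply by (sqrt(11) + sqrt(33)) + sqrt(5), then rationalise the remaining surd.

(-27*sqrt(11) - 22*sqrt(15) + 39*sqrt(5) + 17*sqrt(33))/23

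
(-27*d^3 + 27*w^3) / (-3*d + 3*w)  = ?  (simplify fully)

Factor as (a-b)(a^2+ab+b^2) with a=(3*w), b=(3*d).

9*d^2 + 9*d*w + 9*w^2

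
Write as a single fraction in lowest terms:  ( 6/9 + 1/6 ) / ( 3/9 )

5/2

Numerator: 6/9 + 1/6 = 5/6
Denominator: 3/9 = 1/3
Divide: (5/6) · (3) = 5/2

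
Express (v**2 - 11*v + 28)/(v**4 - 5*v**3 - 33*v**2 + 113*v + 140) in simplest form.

1/(v**2 + 6*v + 5)

Factor: v**2 - 11*v + 28 = (v - 7)*(v - 4);  v**4 - 5*v**3 - 33*v**2 + 113*v + 140 = (v + 5)*(v - 4)*(v + 1)*(v - 7)
Cancel the common factors (v - 4), (v - 7).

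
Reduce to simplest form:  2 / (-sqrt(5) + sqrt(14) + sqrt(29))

(-19*sqrt(5) - 5*sqrt(29) + 10*sqrt(14) + sqrt(2030))/45

Group as (sqrt(14) + sqrt(29)) - sqrt(5); multiply by (sqrt(14) + sqrt(29)) + sqrt(5), then rationalise the remaining surd.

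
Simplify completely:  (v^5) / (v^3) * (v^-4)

v^(-2)

Quotient: v^2
Multiply by (v^-4): add exponents.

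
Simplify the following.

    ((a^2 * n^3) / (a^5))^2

Inside the bracket: (a^-3) * n^3
Raise to the power 2: (a^-6) * n^6

n^6/a^6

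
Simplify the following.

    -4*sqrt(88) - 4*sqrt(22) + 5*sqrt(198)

4*sqrt(88) = 8*sqrt(22); 4*sqrt(22) = 4*sqrt(22); 5*sqrt(198) = 15*sqrt(22)
Combine: (-8 - 4 + 15)·sqrt(22) = 3*sqrt(22)

3*sqrt(22)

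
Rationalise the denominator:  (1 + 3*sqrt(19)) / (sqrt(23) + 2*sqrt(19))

Multiply numerator and denominator by -sqrt(23) + 2*sqrt(19).
Denominator becomes 53; numerator becomes -3*sqrt(437) - sqrt(23) + 2*sqrt(19) + 114.

(-3*sqrt(437) - sqrt(23) + 2*sqrt(19) + 114)/53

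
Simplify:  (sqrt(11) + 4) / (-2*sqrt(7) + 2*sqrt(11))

Multiply numerator and denominator by 2*sqrt(7) + 2*sqrt(11).
Denominator becomes 16; numerator becomes 2*sqrt(77) + 8*sqrt(7) + 22 + 8*sqrt(11).

(sqrt(77) + 4*sqrt(7) + 11 + 4*sqrt(11))/8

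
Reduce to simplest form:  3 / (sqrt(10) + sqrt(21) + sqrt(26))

(-12*sqrt(1365) + 15*sqrt(26) + 45*sqrt(21) + 111*sqrt(10))/815

Group as (sqrt(10) + sqrt(21)) + sqrt(26); multiply by (sqrt(10) + sqrt(21)) - sqrt(26), then rationalise the remaining surd.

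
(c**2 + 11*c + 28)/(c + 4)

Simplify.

Factor: c**2 + 11*c + 28 = (c + 7)*(c + 4)
Cancel the common factor (c + 4).

c + 7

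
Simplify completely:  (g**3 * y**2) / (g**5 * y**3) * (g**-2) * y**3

Quotient: (g**-2) * (y**-1)
Multiply by (g**-2) * y**3: add exponents.

y**2/g**4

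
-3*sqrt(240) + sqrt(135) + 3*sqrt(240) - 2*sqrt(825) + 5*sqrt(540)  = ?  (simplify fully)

-10*sqrt(33) + 33*sqrt(15)

3*sqrt(240) = 12*sqrt(15); sqrt(135) = 3*sqrt(15); 3*sqrt(240) = 12*sqrt(15); 2*sqrt(825) = 10*sqrt(33); 5*sqrt(540) = 30*sqrt(15)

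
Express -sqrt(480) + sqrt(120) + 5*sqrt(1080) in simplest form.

28*sqrt(30)

sqrt(480) = 4*sqrt(30); sqrt(120) = 2*sqrt(30); 5*sqrt(1080) = 30*sqrt(30)
Combine: (-4 + 2 + 30)·sqrt(30) = 28*sqrt(30)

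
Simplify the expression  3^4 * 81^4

3^4 = 3^4; 81^4 = 3^16
Combine exponents: 3^20

3^20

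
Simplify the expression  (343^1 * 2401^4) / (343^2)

7^13

343^1 = 7^3; 2401^4 = 7^16; 343^2 = 7^6
Combine exponents: 7^13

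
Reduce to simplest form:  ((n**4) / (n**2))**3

n**6

Inside the bracket: n**2
Raise to the power 3: n**6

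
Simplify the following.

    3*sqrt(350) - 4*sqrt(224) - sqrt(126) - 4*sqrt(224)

-20*sqrt(14)

3*sqrt(350) = 15*sqrt(14); 4*sqrt(224) = 16*sqrt(14); sqrt(126) = 3*sqrt(14); 4*sqrt(224) = 16*sqrt(14)
Combine: (15 - 16 - 3 - 16)·sqrt(14) = -20*sqrt(14)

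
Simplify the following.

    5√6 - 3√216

-13*√6

5√6 = 5*√6; 3√216 = 18*√6
Combine: (5 - 18)·√6 = -13*√6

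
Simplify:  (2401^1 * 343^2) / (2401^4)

7^(-6)

2401^1 = 7^4; 343^2 = 7^6; 2401^4 = 7^16
Combine exponents: 7^(-6)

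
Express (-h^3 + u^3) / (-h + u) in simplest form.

u^3 - h^3 = (-h + u)(h^2 + h*u + u^2).

h^2 + h*u + u^2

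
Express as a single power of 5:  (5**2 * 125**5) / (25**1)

5**15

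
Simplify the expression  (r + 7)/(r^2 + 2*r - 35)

Factor: r^2 + 2*r - 35 = (r - 5)*(r + 7)
Cancel the common factor (r + 7).

1/(r - 5)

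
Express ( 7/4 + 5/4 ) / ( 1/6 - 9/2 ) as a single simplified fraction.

Numerator: 7/4 + 5/4 = 3
Denominator: 1/6 - 9/2 = -13/3
Divide: (3) · (-3/13) = -9/13

-9/13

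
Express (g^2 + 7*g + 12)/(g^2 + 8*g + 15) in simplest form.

(g + 4)/(g + 5)

Factor: g^2 + 7*g + 12 = (g + 4)*(g + 3);  g^2 + 8*g + 15 = (g + 5)*(g + 3)
Cancel the common factor (g + 3).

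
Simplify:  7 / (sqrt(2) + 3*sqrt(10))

(-7*sqrt(2) + 21*sqrt(10))/88

Multiply numerator and denominator by -sqrt(2) + 3*sqrt(10).
Denominator becomes 88; numerator becomes -7*sqrt(2) + 21*sqrt(10).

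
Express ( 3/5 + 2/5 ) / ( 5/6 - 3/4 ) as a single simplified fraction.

Numerator: 3/5 + 2/5 = 1
Denominator: 5/6 - 3/4 = 1/12
Divide: (1) · (12) = 12

12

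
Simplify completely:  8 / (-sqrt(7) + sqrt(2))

Multiply numerator and denominator by sqrt(2) + sqrt(7).
Denominator becomes -5; numerator becomes 8*sqrt(2) + 8*sqrt(7).

(-8*sqrt(7) - 8*sqrt(2))/5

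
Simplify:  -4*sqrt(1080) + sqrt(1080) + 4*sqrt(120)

-10*sqrt(30)

4*sqrt(1080) = 24*sqrt(30); sqrt(1080) = 6*sqrt(30); 4*sqrt(120) = 8*sqrt(30)
Combine: (-24 + 6 + 8)·sqrt(30) = -10*sqrt(30)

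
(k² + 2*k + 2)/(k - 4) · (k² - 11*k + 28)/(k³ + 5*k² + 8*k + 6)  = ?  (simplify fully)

Factor: k² - 11*k + 28 = (k - 4)·(k - 7);  k³ + 5*k² + 8*k + 6 = (k² + 2*k + 2)·(k + 3)
Cancel the common factors (k² + 2*k + 2), (k - 4).

(k - 7)/(k + 3)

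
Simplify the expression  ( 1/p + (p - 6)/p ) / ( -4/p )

Numerator: 1/p + (p - 6)/p = (p - 5)/p
Denominator: -4/p = -4/p
Divide: ((p - 5)/p) · (-p/4) = -p/4 + 5/4

-p/4 + 5/4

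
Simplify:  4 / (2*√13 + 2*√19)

Multiply numerator and denominator by -2*√13 + 2*√19.
Denominator becomes 24; numerator becomes -8*√13 + 8*√19.

(-√13 + √19)/3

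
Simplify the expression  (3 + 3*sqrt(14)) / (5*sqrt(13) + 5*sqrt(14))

(-3*sqrt(182) - 3*sqrt(13) + 3*sqrt(14) + 42)/5

Multiply numerator and denominator by -5*sqrt(13) + 5*sqrt(14).
Denominator becomes 25; numerator becomes -15*sqrt(182) - 15*sqrt(13) + 15*sqrt(14) + 210.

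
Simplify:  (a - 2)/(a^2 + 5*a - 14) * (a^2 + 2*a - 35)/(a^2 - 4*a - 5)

1/(a + 1)

Factor: a^2 + 5*a - 14 = (a - 2)*(a + 7);  a^2 + 2*a - 35 = (a + 7)*(a - 5);  a^2 - 4*a - 5 = (a - 5)*(a + 1)
Cancel the common factors (a + 7), (a - 2), (a - 5).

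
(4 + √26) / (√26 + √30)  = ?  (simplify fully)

(-13 - 2*√26 + 2*√30 + √195)/2

Multiply numerator and denominator by -√30 + √26.
Denominator becomes -4; numerator becomes -2*√195 - 4*√30 + 4*√26 + 26.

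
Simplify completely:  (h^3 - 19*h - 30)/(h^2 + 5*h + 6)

h - 5

Factor: h^3 - 19*h - 30 = (h + 2)*(h + 3)*(h - 5);  h^2 + 5*h + 6 = (h + 3)*(h + 2)
Cancel the common factors (h + 2), (h + 3).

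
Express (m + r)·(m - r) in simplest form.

m² - r²

Difference of squares with P = m, Q = r.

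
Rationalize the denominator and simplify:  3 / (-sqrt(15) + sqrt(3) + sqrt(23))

Group as (sqrt(3) + sqrt(23)) - sqrt(15); multiply by (sqrt(3) + sqrt(23)) + sqrt(15), then rationalise the remaining surd.

(-33*sqrt(15) - 15*sqrt(23) + 105*sqrt(3) + 18*sqrt(115))/155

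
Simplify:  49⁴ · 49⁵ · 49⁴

7^26

49⁴ = 7^8; 49⁵ = 7^10; 49⁴ = 7^8
Combine exponents: 7^26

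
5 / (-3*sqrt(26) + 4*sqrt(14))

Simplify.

(-3*sqrt(26) - 4*sqrt(14))/2

Multiply numerator and denominator by 4*sqrt(14) + 3*sqrt(26).
Denominator becomes -10; numerator becomes 20*sqrt(14) + 15*sqrt(26).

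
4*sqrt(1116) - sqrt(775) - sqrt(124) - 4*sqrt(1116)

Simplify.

-7*sqrt(31)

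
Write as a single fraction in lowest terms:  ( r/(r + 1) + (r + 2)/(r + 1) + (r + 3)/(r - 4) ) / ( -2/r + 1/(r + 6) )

(-3*r³ - 13*r² + 30*r)/(r² + 8*r - 48)

Numerator: r/(r + 1) + (r + 2)/(r + 1) + (r + 3)/(r - 4) = (3*r - 5)/(r - 4)
Denominator: -2/r + 1/(r + 6) = (-r - 12)/(r² + 6*r)
Divide: ((3*r - 5)/(r - 4)) · ((r² + 6*r)/(-r - 12)) = (-3*r³ - 13*r² + 30*r)/(r² + 8*r - 48)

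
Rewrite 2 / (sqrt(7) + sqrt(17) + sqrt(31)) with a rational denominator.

Group as (sqrt(7) + sqrt(17)) + sqrt(31); multiply by (sqrt(7) + sqrt(17)) - sqrt(31), then rationalise the remaining surd.

(-4*sqrt(3689) - 14*sqrt(31) + 42*sqrt(17) + 82*sqrt(7))/427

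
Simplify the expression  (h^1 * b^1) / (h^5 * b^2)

1/(b*h^4)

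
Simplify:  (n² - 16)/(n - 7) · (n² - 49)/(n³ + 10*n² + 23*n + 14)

(n² - 16)/(n² + 3*n + 2)

Factor: n² - 16 = (n + 4)·(n - 4);  n² - 49 = (n + 7)·(n - 7);  n³ + 10*n² + 23*n + 14 = (n + 1)·(n + 2)·(n + 7)
Cancel the common factors (n - 7), (n + 7).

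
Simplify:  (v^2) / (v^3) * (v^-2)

Quotient: (v^-1)
Multiply by (v^-2): add exponents.

v^(-3)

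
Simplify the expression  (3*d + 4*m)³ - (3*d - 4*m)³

Write as f((3*d),(4*m)) - f((3*d),-(4*m)) and expand.

216*d²*m + 128*m³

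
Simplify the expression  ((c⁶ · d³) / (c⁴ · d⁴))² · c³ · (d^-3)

c⁷/d⁵

Inside the bracket: c² · (d^-1)
Raise to the power 2: c⁴ · (d^-2)
Multiply by c³ · (d^-3): add exponents.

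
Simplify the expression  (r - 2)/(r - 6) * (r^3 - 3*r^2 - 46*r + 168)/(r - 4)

Factor: r^3 - 3*r^2 - 46*r + 168 = (r - 4)*(r + 7)*(r - 6)
Cancel the common factors (r - 6), (r - 4).

r^2 + 5*r - 14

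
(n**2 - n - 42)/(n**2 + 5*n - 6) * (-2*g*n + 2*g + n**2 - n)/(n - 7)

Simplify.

Factor: n**2 - n - 42 = (n + 6)*(n - 7);  n**2 + 5*n - 6 = (n - 1)*(n + 6);  -2*g*n + 2*g + n**2 - n = (n - 1)*(-2*g + n)
Cancel the common factors (n + 6), (n - 7), (n - 1).

-2*g + n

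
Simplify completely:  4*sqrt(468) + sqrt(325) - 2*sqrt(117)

4*sqrt(468) = 24*sqrt(13); sqrt(325) = 5*sqrt(13); 2*sqrt(117) = 6*sqrt(13)
Combine: (24 + 5 - 6)·sqrt(13) = 23*sqrt(13)

23*sqrt(13)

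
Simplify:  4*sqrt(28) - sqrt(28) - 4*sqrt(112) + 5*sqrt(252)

4*sqrt(28) = 8*sqrt(7); sqrt(28) = 2*sqrt(7); 4*sqrt(112) = 16*sqrt(7); 5*sqrt(252) = 30*sqrt(7)
Combine: (8 - 2 - 16 + 30)·sqrt(7) = 20*sqrt(7)

20*sqrt(7)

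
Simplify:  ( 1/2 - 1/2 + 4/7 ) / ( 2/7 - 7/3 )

-12/43

Numerator: 1/2 - 1/2 + 4/7 = 4/7
Denominator: 2/7 - 7/3 = -43/21
Divide: (4/7) · (-21/43) = -12/43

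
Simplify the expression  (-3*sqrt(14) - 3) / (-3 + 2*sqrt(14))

(-93 - 15*sqrt(14))/47

Multiply numerator and denominator by -2*sqrt(14) - 3.
Denominator becomes -47; numerator becomes 15*sqrt(14) + 93.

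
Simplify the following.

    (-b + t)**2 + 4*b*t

(b + t)**2

After expansion: b**2 + 2*b*t + t**2 — a perfect-square trinomial.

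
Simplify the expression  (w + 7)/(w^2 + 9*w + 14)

Factor: w^2 + 9*w + 14 = (w + 2)*(w + 7)
Cancel the common factor (w + 7).

1/(w + 2)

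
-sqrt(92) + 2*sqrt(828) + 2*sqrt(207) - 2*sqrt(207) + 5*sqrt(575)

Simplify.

sqrt(92) = 2*sqrt(23); 2*sqrt(828) = 12*sqrt(23); 2*sqrt(207) = 6*sqrt(23); 2*sqrt(207) = 6*sqrt(23); 5*sqrt(575) = 25*sqrt(23)
Combine: (-2 + 12 + 6 - 6 + 25)·sqrt(23) = 35*sqrt(23)

35*sqrt(23)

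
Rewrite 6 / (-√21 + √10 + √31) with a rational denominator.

Group as (√10 + √31) - √21; multiply by (√10 + √31) + √21, then rationalise the remaining surd.

(-10*√21 + 21*√10 + √6510)/70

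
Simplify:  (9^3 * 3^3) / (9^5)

3^(-1)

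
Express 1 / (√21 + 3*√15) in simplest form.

(-√21 + 3*√15)/114

Multiply numerator and denominator by -√21 + 3*√15.
Denominator becomes 114; numerator becomes -√21 + 3*√15.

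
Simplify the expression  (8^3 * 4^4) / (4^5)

8^3 = 2^9; 4^4 = 2^8; 4^5 = 2^10
Combine exponents: 2^7

2^7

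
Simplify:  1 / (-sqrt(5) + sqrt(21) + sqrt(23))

Group as (sqrt(21) + sqrt(23)) - sqrt(5); multiply by (sqrt(21) + sqrt(23)) + sqrt(5), then rationalise the remaining surd.

(-39*sqrt(5) + 3*sqrt(23) + 7*sqrt(21) + 2*sqrt(2415))/411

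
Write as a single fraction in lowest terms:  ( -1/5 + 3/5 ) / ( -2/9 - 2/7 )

-63/80

Numerator: -1/5 + 3/5 = 2/5
Denominator: -2/9 - 2/7 = -32/63
Divide: (2/5) · (-63/32) = -63/80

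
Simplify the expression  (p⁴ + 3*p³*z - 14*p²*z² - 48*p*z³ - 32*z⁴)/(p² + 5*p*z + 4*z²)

Factor: p⁴ + 3*p³*z - 14*p²*z² - 48*p*z³ - 32*z⁴ = (p - 4*z)·(p + z)·(p + 2*z)·(p + 4*z);  p² + 5*p*z + 4*z² = (p + 4*z)·(p + z)
Cancel the common factors (p + z), (p + 4*z).

p² - 2*p*z - 8*z²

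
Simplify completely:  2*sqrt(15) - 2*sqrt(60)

-2*sqrt(15)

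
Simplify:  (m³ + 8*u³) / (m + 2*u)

m² - 2*m*u + 4*u²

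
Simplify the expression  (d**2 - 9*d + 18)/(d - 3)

d - 6

Factor: d**2 - 9*d + 18 = (d - 3)*(d - 6)
Cancel the common factor (d - 3).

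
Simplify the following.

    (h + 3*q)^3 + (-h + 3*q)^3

18*q*(h^2 + 3*q^2)

Write as f((3*q),h) + f((3*q),-h) and expand.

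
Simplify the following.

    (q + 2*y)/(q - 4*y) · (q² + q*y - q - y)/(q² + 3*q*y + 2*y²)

(-q + 1)/(-q + 4*y)

Factor: q² + q*y - q - y = (q - 1)·(q + y);  q² + 3*q*y + 2*y² = (q + y)·(q + 2*y)
Cancel the common factors (q + 2*y), (q + y).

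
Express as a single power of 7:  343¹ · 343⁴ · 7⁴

7^19

343¹ = 7^3; 343⁴ = 7^12; 7⁴ = 7^4
Combine exponents: 7^19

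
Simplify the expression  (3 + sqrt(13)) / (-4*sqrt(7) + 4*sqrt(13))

(3*sqrt(7) + sqrt(91) + 3*sqrt(13) + 13)/24

Multiply numerator and denominator by 4*sqrt(7) + 4*sqrt(13).
Denominator becomes 96; numerator becomes 12*sqrt(7) + 4*sqrt(91) + 12*sqrt(13) + 52.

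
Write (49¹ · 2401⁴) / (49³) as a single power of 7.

7^12

49¹ = 7^2; 2401⁴ = 7^16; 49³ = 7^6
Combine exponents: 7^12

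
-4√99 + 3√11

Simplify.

4√99 = 12*√11; 3√11 = 3*√11
Combine: (-12 + 3)·√11 = -9*√11

-9*√11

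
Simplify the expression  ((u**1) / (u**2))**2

Inside the bracket: (u**-1)
Raise to the power 2: (u**-2)

u**(-2)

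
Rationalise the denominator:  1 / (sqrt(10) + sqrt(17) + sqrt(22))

(-4*sqrt(935) + 5*sqrt(22) + 15*sqrt(17) + 29*sqrt(10))/655

Group as (sqrt(17) + sqrt(22)) + sqrt(10); multiply by (sqrt(17) + sqrt(22)) - sqrt(10), then rationalise the remaining surd.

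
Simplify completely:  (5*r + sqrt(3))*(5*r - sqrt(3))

Product of conjugates: (P+Q)(P-Q) = P^2 - Q^2.

25*r^2 - 3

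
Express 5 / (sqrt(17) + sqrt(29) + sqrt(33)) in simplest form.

(-10*sqrt(16269) + 65*sqrt(33) + 105*sqrt(29) + 225*sqrt(17))/1803

Group as (sqrt(17) + sqrt(33)) + sqrt(29); multiply by (sqrt(17) + sqrt(33)) - sqrt(29), then rationalise the remaining surd.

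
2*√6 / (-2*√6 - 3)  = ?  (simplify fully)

Multiply numerator and denominator by -3 + 2*√6.
Denominator becomes -15; numerator becomes -6*√6 + 24.

(-8 + 2*√6)/5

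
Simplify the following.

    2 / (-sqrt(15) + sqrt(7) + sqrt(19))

(-22*sqrt(15) + 6*sqrt(19) + 54*sqrt(7) + 4*sqrt(1995))/411

Group as (sqrt(7) + sqrt(19)) - sqrt(15); multiply by (sqrt(7) + sqrt(19)) + sqrt(15), then rationalise the remaining surd.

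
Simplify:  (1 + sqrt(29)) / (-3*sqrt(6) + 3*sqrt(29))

(sqrt(6) + sqrt(29) + sqrt(174) + 29)/69

Multiply numerator and denominator by 3*sqrt(6) + 3*sqrt(29).
Denominator becomes 207; numerator becomes 3*sqrt(6) + 3*sqrt(29) + 3*sqrt(174) + 87.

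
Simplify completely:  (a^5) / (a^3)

a^2

Quotient: a^2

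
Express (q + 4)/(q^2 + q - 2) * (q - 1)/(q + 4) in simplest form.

1/(q + 2)

Factor: q^2 + q - 2 = (q + 2)*(q - 1)
Cancel the common factors (q + 4), (q - 1).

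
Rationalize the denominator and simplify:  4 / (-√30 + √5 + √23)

Group as (√5 + √23) - √30; multiply by (√5 + √23) + √30, then rationalise the remaining surd.

(√30 + 6*√23 + 24*√5 + 5*√138)/57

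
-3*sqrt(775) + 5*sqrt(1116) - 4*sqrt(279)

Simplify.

3*sqrt(31)

3*sqrt(775) = 15*sqrt(31); 5*sqrt(1116) = 30*sqrt(31); 4*sqrt(279) = 12*sqrt(31)
Combine: (-15 + 30 - 12)·sqrt(31) = 3*sqrt(31)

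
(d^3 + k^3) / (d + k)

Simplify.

d^2 - d*k + k^2

Apply the sum-of-cubes factorisation and cancel (d + k).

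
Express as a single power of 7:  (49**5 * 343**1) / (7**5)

7**8

49**5 = 7**10; 343**1 = 7**3; 7**5 = 7**5
Combine exponents: 7**8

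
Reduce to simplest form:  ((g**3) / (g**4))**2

g**(-2)

Inside the bracket: (g**-1)
Raise to the power 2: (g**-2)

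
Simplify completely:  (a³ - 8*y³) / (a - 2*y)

a² + 2*a*y + 4*y²

Apply the difference-of-cubes factorisation and cancel (a - 2*y).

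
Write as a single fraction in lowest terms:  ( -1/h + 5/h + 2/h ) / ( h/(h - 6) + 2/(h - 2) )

Numerator: -1/h + 5/h + 2/h = 6/h
Denominator: h/(h - 6) + 2/(h - 2) = (h² - 12)/(h² - 8*h + 12)
Divide: (6/h) · ((h² - 8*h + 12)/(h² - 12)) = (6*h² - 48*h + 72)/(h³ - 12*h)

(6*h² - 48*h + 72)/(h³ - 12*h)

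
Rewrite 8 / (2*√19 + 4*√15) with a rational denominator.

Multiply numerator and denominator by -2*√19 + 4*√15.
Denominator becomes 164; numerator becomes -16*√19 + 32*√15.

(-4*√19 + 8*√15)/41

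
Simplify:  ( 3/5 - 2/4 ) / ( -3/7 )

Numerator: 3/5 - 2/4 = 1/10
Denominator: -3/7 = -3/7
Divide: (1/10) · (-7/3) = -7/30

-7/30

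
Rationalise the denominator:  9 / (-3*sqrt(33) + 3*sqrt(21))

(-sqrt(33) - sqrt(21))/4

Multiply numerator and denominator by 3*sqrt(21) + 3*sqrt(33).
Denominator becomes -108; numerator becomes 27*sqrt(21) + 27*sqrt(33).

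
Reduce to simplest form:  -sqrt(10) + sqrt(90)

sqrt(10) = sqrt(10); sqrt(90) = 3*sqrt(10)
Combine: (-1 + 3)·sqrt(10) = 2*sqrt(10)

2*sqrt(10)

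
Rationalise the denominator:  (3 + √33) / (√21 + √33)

(-√77 - √21 + √33 + 11)/4

Multiply numerator and denominator by -√21 + √33.
Denominator becomes 12; numerator becomes -3*√77 - 3*√21 + 3*√33 + 33.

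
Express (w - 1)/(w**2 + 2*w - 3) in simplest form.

Factor: w**2 + 2*w - 3 = (w + 3)*(w - 1)
Cancel the common factor (w - 1).

1/(w + 3)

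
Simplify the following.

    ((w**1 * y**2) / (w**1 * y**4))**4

Inside the bracket: (y**-2)
Raise to the power 4: (y**-8)

y**(-8)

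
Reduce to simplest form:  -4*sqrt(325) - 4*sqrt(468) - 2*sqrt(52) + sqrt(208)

4*sqrt(325) = 20*sqrt(13); 4*sqrt(468) = 24*sqrt(13); 2*sqrt(52) = 4*sqrt(13); sqrt(208) = 4*sqrt(13)
Combine: (-20 - 24 - 4 + 4)·sqrt(13) = -44*sqrt(13)

-44*sqrt(13)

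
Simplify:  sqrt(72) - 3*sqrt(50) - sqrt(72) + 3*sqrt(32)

sqrt(72) = 6*sqrt(2); 3*sqrt(50) = 15*sqrt(2); sqrt(72) = 6*sqrt(2); 3*sqrt(32) = 12*sqrt(2)
Combine: (6 - 15 - 6 + 12)·sqrt(2) = -3*sqrt(2)

-3*sqrt(2)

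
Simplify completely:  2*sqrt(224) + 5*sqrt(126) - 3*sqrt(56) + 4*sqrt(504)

41*sqrt(14)

2*sqrt(224) = 8*sqrt(14); 5*sqrt(126) = 15*sqrt(14); 3*sqrt(56) = 6*sqrt(14); 4*sqrt(504) = 24*sqrt(14)
Combine: (8 + 15 - 6 + 24)·sqrt(14) = 41*sqrt(14)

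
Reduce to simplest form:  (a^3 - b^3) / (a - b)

a^2 + a*b + b^2

Apply the difference-of-cubes factorisation and cancel (a - b).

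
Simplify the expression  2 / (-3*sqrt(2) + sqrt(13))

(-6*sqrt(2) - 2*sqrt(13))/5

Multiply numerator and denominator by sqrt(13) + 3*sqrt(2).
Denominator becomes -5; numerator becomes 2*sqrt(13) + 6*sqrt(2).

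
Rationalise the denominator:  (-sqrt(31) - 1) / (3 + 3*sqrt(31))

-1/3

Multiply numerator and denominator by -3*sqrt(31) + 3.
Denominator becomes -270; numerator becomes 90.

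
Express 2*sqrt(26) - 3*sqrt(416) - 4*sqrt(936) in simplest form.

-34*sqrt(26)

2*sqrt(26) = 2*sqrt(26); 3*sqrt(416) = 12*sqrt(26); 4*sqrt(936) = 24*sqrt(26)
Combine: (2 - 12 - 24)·sqrt(26) = -34*sqrt(26)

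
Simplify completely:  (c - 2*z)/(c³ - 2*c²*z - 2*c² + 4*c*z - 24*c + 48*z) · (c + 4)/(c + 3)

1/(c² - 3*c - 18)

Factor: c³ - 2*c²*z - 2*c² + 4*c*z - 24*c + 48*z = (c - 2*z)·(c - 6)·(c + 4)
Cancel the common factors (c + 4), (c - 2*z).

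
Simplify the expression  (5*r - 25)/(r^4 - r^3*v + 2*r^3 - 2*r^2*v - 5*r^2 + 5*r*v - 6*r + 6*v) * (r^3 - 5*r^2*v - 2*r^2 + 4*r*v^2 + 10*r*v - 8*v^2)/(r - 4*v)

(5*r - 25)/(r^2 + 4*r + 3)

Factor: 5*r - 25 = 5*(r - 5);  r^4 - r^3*v + 2*r^3 - 2*r^2*v - 5*r^2 + 5*r*v - 6*r + 6*v = (r + 3)*(r + 1)*(r - 2)*(r - v);  r^3 - 5*r^2*v - 2*r^2 + 4*r*v^2 + 10*r*v - 8*v^2 = (r - v)*(r - 2)*(r - 4*v)
Cancel the common factors (r - 4*v), (r - 2), (r - v).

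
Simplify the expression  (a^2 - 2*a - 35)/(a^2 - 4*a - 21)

(a + 5)/(a + 3)

Factor: a^2 - 2*a - 35 = (a - 7)*(a + 5);  a^2 - 4*a - 21 = (a - 7)*(a + 3)
Cancel the common factor (a - 7).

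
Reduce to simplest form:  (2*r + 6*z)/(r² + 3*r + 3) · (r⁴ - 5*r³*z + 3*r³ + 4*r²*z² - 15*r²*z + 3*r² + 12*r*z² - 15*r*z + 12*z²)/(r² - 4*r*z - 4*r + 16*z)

Factor: 2*r + 6*z = 2·(r + 3*z);  r⁴ - 5*r³*z + 3*r³ + 4*r²*z² - 15*r²*z + 3*r² + 12*r*z² - 15*r*z + 12*z² = (r - z)·(r - 4*z)·(r² + 3*r + 3);  r² - 4*r*z - 4*r + 16*z = (r - 4*z)·(r - 4)
Cancel the common factors (r² + 3*r + 3), (r - 4*z).

(2*r² + 4*r*z - 6*z²)/(r - 4)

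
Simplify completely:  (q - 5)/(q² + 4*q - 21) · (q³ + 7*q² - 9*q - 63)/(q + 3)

q - 5

Factor: q² + 4*q - 21 = (q + 7)·(q - 3);  q³ + 7*q² - 9*q - 63 = (q + 3)·(q + 7)·(q - 3)
Cancel the common factors (q + 3), (q - 3), (q + 7).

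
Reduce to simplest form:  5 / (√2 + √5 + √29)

(-65*√5 - 80*√2 + 5*√290 + 55*√29)/222

Group as (√2 + √29) + √5; multiply by (√2 + √29) - √5, then rationalise the remaining surd.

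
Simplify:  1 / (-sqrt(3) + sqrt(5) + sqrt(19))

(-17*sqrt(5) - 2*sqrt(285) + 21*sqrt(3) + 11*sqrt(19))/61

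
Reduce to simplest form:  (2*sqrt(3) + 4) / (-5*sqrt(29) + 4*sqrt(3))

Multiply numerator and denominator by 4*sqrt(3) + 5*sqrt(29).
Denominator becomes -677; numerator becomes 24 + 16*sqrt(3) + 10*sqrt(87) + 20*sqrt(29).

(-20*sqrt(29) - 10*sqrt(87) - 16*sqrt(3) - 24)/677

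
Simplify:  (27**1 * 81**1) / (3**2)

3**5

27**1 = 3**3; 81**1 = 3**4; 3**2 = 3**2
Combine exponents: 3**5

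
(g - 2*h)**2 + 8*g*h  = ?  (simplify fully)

Expand the square and combine the 8*g*h term.

(g + 2*h)**2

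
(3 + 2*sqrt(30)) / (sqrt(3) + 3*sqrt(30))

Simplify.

Multiply numerator and denominator by -sqrt(3) + 3*sqrt(30).
Denominator becomes 267; numerator becomes -6*sqrt(10) - 3*sqrt(3) + 9*sqrt(30) + 180.

(-2*sqrt(10) - sqrt(3) + 3*sqrt(30) + 60)/89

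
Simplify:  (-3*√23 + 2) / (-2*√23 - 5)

Multiply numerator and denominator by -5 + 2*√23.
Denominator becomes -67; numerator becomes -148 + 19*√23.

(-19*√23 + 148)/67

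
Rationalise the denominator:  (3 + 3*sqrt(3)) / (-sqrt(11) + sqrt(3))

(-3*sqrt(33) - 3*sqrt(11) - 9 - 3*sqrt(3))/8

Multiply numerator and denominator by sqrt(3) + sqrt(11).
Denominator becomes -8; numerator becomes 3*sqrt(3) + 9 + 3*sqrt(11) + 3*sqrt(33).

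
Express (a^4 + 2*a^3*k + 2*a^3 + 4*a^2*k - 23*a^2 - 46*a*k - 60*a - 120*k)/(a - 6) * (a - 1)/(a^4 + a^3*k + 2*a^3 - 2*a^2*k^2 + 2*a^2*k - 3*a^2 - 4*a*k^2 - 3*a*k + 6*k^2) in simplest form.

(a^2 - a - 20)/(a^2 - a*k - 6*a + 6*k)

Factor: a^4 + 2*a^3*k + 2*a^3 + 4*a^2*k - 23*a^2 - 46*a*k - 60*a - 120*k = (a + 4)*(a + 2*k)*(a - 5)*(a + 3);  a^4 + a^3*k + 2*a^3 - 2*a^2*k^2 + 2*a^2*k - 3*a^2 - 4*a*k^2 - 3*a*k + 6*k^2 = (a + 3)*(a - k)*(a + 2*k)*(a - 1)
Cancel the common factors (a - 1), (a + 3), (a + 2*k).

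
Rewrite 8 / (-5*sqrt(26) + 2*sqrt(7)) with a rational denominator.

(-20*sqrt(26) - 8*sqrt(7))/311

Multiply numerator and denominator by 2*sqrt(7) + 5*sqrt(26).
Denominator becomes -622; numerator becomes 16*sqrt(7) + 40*sqrt(26).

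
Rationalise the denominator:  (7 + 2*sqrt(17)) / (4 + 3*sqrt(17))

(13*sqrt(17) + 74)/137

Multiply numerator and denominator by -3*sqrt(17) + 4.
Denominator becomes -137; numerator becomes -74 - 13*sqrt(17).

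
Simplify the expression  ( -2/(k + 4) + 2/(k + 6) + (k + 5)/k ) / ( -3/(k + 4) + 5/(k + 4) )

(k**3 + 15*k**2 + 70*k + 120)/(2*k**2 + 12*k)

Numerator: -2/(k + 4) + 2/(k + 6) + (k + 5)/k = (k**3 + 15*k**2 + 70*k + 120)/(k**3 + 10*k**2 + 24*k)
Denominator: -3/(k + 4) + 5/(k + 4) = 2/(k + 4)
Divide: ((k**3 + 15*k**2 + 70*k + 120)/(k**3 + 10*k**2 + 24*k)) · (k/2 + 2) = (k**3 + 15*k**2 + 70*k + 120)/(2*k**2 + 12*k)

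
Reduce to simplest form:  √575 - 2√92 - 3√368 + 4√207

√23

√575 = 5*√23; 2√92 = 4*√23; 3√368 = 12*√23; 4√207 = 12*√23
Combine: (5 - 4 - 12 + 12)·√23 = √23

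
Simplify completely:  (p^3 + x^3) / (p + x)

Apply the sum-of-cubes factorisation and cancel (p + x).

p^2 - p*x + x^2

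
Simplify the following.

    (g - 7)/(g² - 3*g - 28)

1/(g + 4)

Factor: g² - 3*g - 28 = (g + 4)·(g - 7)
Cancel the common factor (g - 7).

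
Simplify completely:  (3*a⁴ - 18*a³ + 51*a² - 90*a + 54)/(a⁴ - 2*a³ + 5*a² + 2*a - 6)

(3*a - 9)/(a + 1)

Factor: 3*a⁴ - 18*a³ + 51*a² - 90*a + 54 = 3·(a - 1)·(a² - 2*a + 6)·(a - 3);  a⁴ - 2*a³ + 5*a² + 2*a - 6 = (a² - 2*a + 6)·(a - 1)·(a + 1)
Cancel the common factors (a² - 2*a + 6), (a - 1).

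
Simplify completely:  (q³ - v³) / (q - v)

Factor as (a-b)(a^2+ab+b^2) with a=q, b=v.

q² + q*v + v²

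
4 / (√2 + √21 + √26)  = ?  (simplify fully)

(-16*√273 - 12*√26 + 28*√21 + 180*√2)/159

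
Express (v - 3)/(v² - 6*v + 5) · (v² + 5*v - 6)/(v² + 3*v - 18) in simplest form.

Factor: v² - 6*v + 5 = (v - 1)·(v - 5);  v² + 5*v - 6 = (v + 6)·(v - 1);  v² + 3*v - 18 = (v - 3)·(v + 6)
Cancel the common factors (v - 3), (v - 1), (v + 6).

1/(v - 5)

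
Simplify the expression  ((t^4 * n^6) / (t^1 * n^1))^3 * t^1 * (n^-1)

Inside the bracket: t^3 * n^5
Raise to the power 3: t^9 * n^15
Multiply by t^1 * (n^-1): add exponents.

n^14*t^10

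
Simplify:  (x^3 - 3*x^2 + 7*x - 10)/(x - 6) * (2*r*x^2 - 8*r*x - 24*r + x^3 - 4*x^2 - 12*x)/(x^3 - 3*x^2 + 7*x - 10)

2*r*x + 4*r + x^2 + 2*x

Factor: x^3 - 3*x^2 + 7*x - 10 = (x^2 - x + 5)*(x - 2);  2*r*x^2 - 8*r*x - 24*r + x^3 - 4*x^2 - 12*x = (x - 6)*(2*r + x)*(x + 2);  x^3 - 3*x^2 + 7*x - 10 = (x - 2)*(x^2 - x + 5)
Cancel the common factors (x^2 - x + 5), (x - 6), (x - 2).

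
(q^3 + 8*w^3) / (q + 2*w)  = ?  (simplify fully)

q^2 - 2*q*w + 4*w^2

(2*w)^3 + q^3 = (q + 2*w)(q^2 - 2*q*w + 4*w^2).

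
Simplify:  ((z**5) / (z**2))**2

Inside the bracket: z**3
Raise to the power 2: z**6

z**6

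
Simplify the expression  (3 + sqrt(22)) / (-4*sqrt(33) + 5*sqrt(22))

Multiply numerator and denominator by 4*sqrt(33) + 5*sqrt(22).
Denominator becomes 22; numerator becomes 12*sqrt(33) + 15*sqrt(22) + 44*sqrt(6) + 110.

(12*sqrt(33) + 15*sqrt(22) + 44*sqrt(6) + 110)/22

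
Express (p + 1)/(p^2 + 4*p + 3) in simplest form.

1/(p + 3)

Factor: p^2 + 4*p + 3 = (p + 1)*(p + 3)
Cancel the common factor (p + 1).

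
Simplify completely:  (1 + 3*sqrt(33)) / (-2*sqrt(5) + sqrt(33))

Multiply numerator and denominator by 2*sqrt(5) + sqrt(33).
Denominator becomes 13; numerator becomes 2*sqrt(5) + sqrt(33) + 6*sqrt(165) + 99.

(2*sqrt(5) + sqrt(33) + 6*sqrt(165) + 99)/13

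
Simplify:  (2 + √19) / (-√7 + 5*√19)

Multiply numerator and denominator by √7 + 5*√19.
Denominator becomes 468; numerator becomes 2*√7 + √133 + 10*√19 + 95.

(2*√7 + √133 + 10*√19 + 95)/468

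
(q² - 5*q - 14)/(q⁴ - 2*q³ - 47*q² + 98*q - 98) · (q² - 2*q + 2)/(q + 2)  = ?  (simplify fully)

Factor: q² - 5*q - 14 = (q - 7)·(q + 2);  q⁴ - 2*q³ - 47*q² + 98*q - 98 = (q² - 2*q + 2)·(q + 7)·(q - 7)
Cancel the common factors (q² - 2*q + 2), (q + 2), (q - 7).

1/(q + 7)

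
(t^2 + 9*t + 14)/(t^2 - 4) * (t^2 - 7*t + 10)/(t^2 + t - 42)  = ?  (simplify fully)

(t - 5)/(t - 6)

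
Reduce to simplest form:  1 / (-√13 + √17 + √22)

Group as (√17 + √22) - √13; multiply by (√17 + √22) + √13, then rationalise the remaining surd.

(-13*√13 + 4*√22 + 9*√17 + √4862)/410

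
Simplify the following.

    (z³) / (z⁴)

1/z

Quotient: (z^-1)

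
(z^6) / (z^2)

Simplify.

Quotient: z^4

z^4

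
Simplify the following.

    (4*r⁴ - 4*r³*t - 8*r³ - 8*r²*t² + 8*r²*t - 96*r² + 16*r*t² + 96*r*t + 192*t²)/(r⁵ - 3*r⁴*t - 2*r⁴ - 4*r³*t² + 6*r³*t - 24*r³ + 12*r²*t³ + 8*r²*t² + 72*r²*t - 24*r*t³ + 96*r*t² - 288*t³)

(4*r + 4*t)/(r² - r*t - 6*t²)

Factor: 4*r⁴ - 4*r³*t - 8*r³ - 8*r²*t² + 8*r²*t - 96*r² + 16*r*t² + 96*r*t + 192*t² = 4·(r - 2*t)·(r - 6)·(r + t)·(r + 4);  r⁵ - 3*r⁴*t - 2*r⁴ - 4*r³*t² + 6*r³*t - 24*r³ + 12*r²*t³ + 8*r²*t² + 72*r²*t - 24*r*t³ + 96*r*t² - 288*t³ = (r + 2*t)·(r - 6)·(r - 3*t)·(r - 2*t)·(r + 4)
Cancel the common factors (r - 2*t), (r - 6), (r + 4).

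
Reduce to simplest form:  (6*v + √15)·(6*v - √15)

36*v² - 15

(6*v)^2 - (√15)^2 = 36*v² - 15.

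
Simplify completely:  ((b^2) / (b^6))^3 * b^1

Inside the bracket: (b^-4)
Raise to the power 3: (b^-12)
Multiply by b^1: add exponents.

b^(-11)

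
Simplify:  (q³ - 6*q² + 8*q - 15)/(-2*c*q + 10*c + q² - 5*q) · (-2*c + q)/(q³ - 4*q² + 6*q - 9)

1/(q - 3)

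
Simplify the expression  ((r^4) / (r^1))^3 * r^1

r^10

Inside the bracket: r^3
Raise to the power 3: r^9
Multiply by r^1: add exponents.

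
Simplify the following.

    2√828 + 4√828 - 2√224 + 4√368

2√828 = 12*√23; 4√828 = 24*√23; 2√224 = 8*√14; 4√368 = 16*√23

-8*√14 + 52*√23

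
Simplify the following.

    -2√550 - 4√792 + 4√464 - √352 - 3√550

-53*√22 + 16*√29

2√550 = 10*√22; 4√792 = 24*√22; 4√464 = 16*√29; √352 = 4*√22; 3√550 = 15*√22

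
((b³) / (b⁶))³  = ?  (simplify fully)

b^(-9)

Inside the bracket: (b^-3)
Raise to the power 3: (b^-9)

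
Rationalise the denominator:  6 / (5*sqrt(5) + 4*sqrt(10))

(-30*sqrt(5) + 24*sqrt(10))/35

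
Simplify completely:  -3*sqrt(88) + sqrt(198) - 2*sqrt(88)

3*sqrt(88) = 6*sqrt(22); sqrt(198) = 3*sqrt(22); 2*sqrt(88) = 4*sqrt(22)
Combine: (-6 + 3 - 4)·sqrt(22) = -7*sqrt(22)

-7*sqrt(22)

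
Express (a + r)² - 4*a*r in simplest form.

(a - r)²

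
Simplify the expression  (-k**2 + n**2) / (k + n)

-k + n

-k**2 + n**2 factors as -(k - n)*(k + n).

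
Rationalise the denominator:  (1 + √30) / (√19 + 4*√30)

Multiply numerator and denominator by -√19 + 4*√30.
Denominator becomes 461; numerator becomes -√570 - √19 + 4*√30 + 120.

(-√570 - √19 + 4*√30 + 120)/461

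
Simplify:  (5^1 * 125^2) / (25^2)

5^1 = 5^1; 125^2 = 5^6; 25^2 = 5^4
Combine exponents: 5^3

5^3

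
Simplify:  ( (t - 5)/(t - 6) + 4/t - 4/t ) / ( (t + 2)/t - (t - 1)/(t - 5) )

Numerator: (t - 5)/(t - 6) + 4/t - 4/t = (t - 5)/(t - 6)
Denominator: (t + 2)/t - (t - 1)/(t - 5) = (-2*t - 10)/(t² - 5*t)
Divide: ((t - 5)/(t - 6)) · ((t² - 5*t)/(-2*t - 10)) = (-t³ + 10*t² - 25*t)/(2*t² - 2*t - 60)

(-t³ + 10*t² - 25*t)/(2*t² - 2*t - 60)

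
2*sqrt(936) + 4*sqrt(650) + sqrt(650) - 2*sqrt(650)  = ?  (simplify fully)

2*sqrt(936) = 12*sqrt(26); 4*sqrt(650) = 20*sqrt(26); sqrt(650) = 5*sqrt(26); 2*sqrt(650) = 10*sqrt(26)
Combine: (12 + 20 + 5 - 10)·sqrt(26) = 27*sqrt(26)

27*sqrt(26)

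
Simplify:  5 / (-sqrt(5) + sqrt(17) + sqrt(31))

Group as (sqrt(17) + sqrt(31)) - sqrt(5); multiply by (sqrt(17) + sqrt(31)) + sqrt(5), then rationalise the remaining surd.

(-215*sqrt(5) - 45*sqrt(31) + 95*sqrt(17) + 10*sqrt(2635))/259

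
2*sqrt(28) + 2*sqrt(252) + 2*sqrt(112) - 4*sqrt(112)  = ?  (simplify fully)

8*sqrt(7)

2*sqrt(28) = 4*sqrt(7); 2*sqrt(252) = 12*sqrt(7); 2*sqrt(112) = 8*sqrt(7); 4*sqrt(112) = 16*sqrt(7)
Combine: (4 + 12 + 8 - 16)·sqrt(7) = 8*sqrt(7)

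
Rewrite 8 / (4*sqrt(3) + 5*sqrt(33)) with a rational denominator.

(-32*sqrt(3) + 40*sqrt(33))/777

Multiply numerator and denominator by -5*sqrt(33) + 4*sqrt(3).
Denominator becomes -777; numerator becomes -40*sqrt(33) + 32*sqrt(3).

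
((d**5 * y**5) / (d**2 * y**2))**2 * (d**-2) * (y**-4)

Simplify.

d**4*y**2

Inside the bracket: d**3 * y**3
Raise to the power 2: d**6 * y**6
Multiply by (d**-2) * (y**-4): add exponents.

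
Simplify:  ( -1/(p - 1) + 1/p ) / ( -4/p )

Numerator: -1/(p - 1) + 1/p = -1/(p^2 - p)
Denominator: -4/p = -4/p
Divide: (-1/(p^2 - p)) · (-p/4) = 1/(4*p - 4)

1/(4*p - 4)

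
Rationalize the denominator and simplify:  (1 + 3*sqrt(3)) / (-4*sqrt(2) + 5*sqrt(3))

Multiply numerator and denominator by 4*sqrt(2) + 5*sqrt(3).
Denominator becomes 43; numerator becomes 4*sqrt(2) + 5*sqrt(3) + 12*sqrt(6) + 45.

(4*sqrt(2) + 5*sqrt(3) + 12*sqrt(6) + 45)/43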